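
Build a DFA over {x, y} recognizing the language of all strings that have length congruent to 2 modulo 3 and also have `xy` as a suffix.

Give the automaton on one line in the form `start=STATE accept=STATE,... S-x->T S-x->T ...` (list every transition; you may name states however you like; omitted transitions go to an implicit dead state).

start=s0 accept=s4 s0-x->s1 s0-y->s2 s1-x->s3 s1-y->s4 s2-x->s3 s2-y->s3 s3-x->s0 s3-y->s0 s4-x->s0 s4-y->s0

Handle the two conditions separately and then intersect. The first has 3 states tracking the input length modulo 3; the second has 3 states tracking how much of the suffix `xy` has currently been matched. A product state is a pair (one from each), accepting exactly when both do. After merging equivalent states the machine shrinks.
5 states suffice.
        x   y  
>  s0   s1  s2 
   s1   s3  s4 
   s2   s3  s3 
   s3   s0  s0 
 * s4   s0  s0 
(> = start, * = accepting)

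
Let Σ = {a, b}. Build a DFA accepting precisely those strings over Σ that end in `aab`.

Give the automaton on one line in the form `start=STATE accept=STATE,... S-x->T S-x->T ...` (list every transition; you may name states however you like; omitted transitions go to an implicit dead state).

Let each state record the length of the longest suffix of the input read so far that is also a prefix of `aab`. S1 means the last symbol is `a`; S2 means the last 2 symbols are `aa`; S3 means the last 3 symbols are `aab`. Accept only at S3, where the string currently ends in `aab`.
With 4 states:
        a   b  
>  S0   S1  S0 
   S1   S2  S0 
   S2   S2  S3 
 * S3   S1  S0 
(> = start, * = accepting)

start=S0 accept=S3 S0-a->S1 S0-b->S0 S1-a->S2 S1-b->S0 S2-a->S2 S2-b->S3 S3-a->S1 S3-b->S0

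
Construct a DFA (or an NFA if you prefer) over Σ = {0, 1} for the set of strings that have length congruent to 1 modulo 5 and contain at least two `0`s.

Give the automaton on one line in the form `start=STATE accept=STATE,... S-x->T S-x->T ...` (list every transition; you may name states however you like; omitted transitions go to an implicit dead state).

start=A accept=R,S A-0->B A-1->C B-0->D B-1->E C-0->E C-1->F D-0->G D-1->H E-0->H E-1->I F-0->I F-1->J G-0->K G-1->K H-0->K H-1->L I-0->L I-1->M J-0->M J-1->N K-0->O K-1->O L-0->O L-1->P M-0->P M-1->Q N-0->Q N-1->A O-0->R O-1->R P-0->R P-1->S Q-0->S Q-1->B R-0->T R-1->T S-0->T S-1->D T-0->G T-1->G

Run two small machines in parallel and take their product. One (5 states) tracks the input length modulo 5; the other (4 states) tracks the count of `0`s, saturating at 3. Each combined state is a pair, one component from each; accept when both components accept.
       0  1 
>  A   B  C 
   B   D  E 
   C   E  F 
   D   G  H 
   E   H  I 
   F   I  J 
   G   K  K 
   H   K  L 
   I   L  M 
   J   M  N 
   K   O  O 
   L   O  P 
   M   P  Q 
   N   Q  A 
   O   R  R 
   P   R  S 
   Q   S  B 
 * R   T  T 
 * S   T  D 
   T   G  G 
(> = start, * = accepting)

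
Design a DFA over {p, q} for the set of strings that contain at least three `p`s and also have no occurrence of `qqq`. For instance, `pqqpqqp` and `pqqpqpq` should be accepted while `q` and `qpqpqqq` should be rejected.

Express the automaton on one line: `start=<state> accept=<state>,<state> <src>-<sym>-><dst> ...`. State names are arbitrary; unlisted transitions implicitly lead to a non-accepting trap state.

start=S0 accept=S6,S10,S12 S0-p->S1 S0-q->S2 S1-p->S3 S1-q->S4 S2-p->S1 S2-q->S5 S3-p->S6 S3-q->S7 S4-p->S3 S4-q->S8 S5-p->S1 S5-q->S9 S6-p->S6 S6-q->S10 S7-p->S6 S7-q->S11 S8-p->S3 S8-q->S9 S9-p->S9 S9-q->S9 S10-p->S6 S10-q->S12 S11-p->S6 S11-q->S9 S12-p->S6 S12-q->S9

Run two small machines in parallel and take their product. The first has 5 states tracking the count of `p`s, saturating at 4; the second has 4 states tracking partial matches of the forbidden pattern `qqq`. A product state is a pair (one from each), accepting exactly when both do. Minimizing collapses redundant product states.
13 states suffice.
          p    q  
>  S0     S1   S2 
   S1     S3   S4 
   S2     S1   S5 
   S3     S6   S7 
   S4     S3   S8 
   S5     S1   S9 
 * S6     S6  S10 
   S7     S6  S11 
   S8     S3   S9 
   S9     S9   S9 
 * S10    S6  S12 
   S11    S6   S9 
 * S12    S6   S9 
(> = start, * = accepting)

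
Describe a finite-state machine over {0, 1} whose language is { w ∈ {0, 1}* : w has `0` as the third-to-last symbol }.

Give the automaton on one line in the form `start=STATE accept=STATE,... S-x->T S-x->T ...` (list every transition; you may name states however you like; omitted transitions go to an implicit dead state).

start=s0 accept=s7,s8,s9,s10 s0-0->s1 s0-1->s2 s1-0->s3 s1-1->s4 s2-0->s5 s2-1->s6 s3-0->s7 s3-1->s8 s4-0->s9 s4-1->s10 s5-0->s11 s5-1->s12 s6-0->s13 s6-1->s14 s7-0->s7 s7-1->s8 s8-0->s9 s8-1->s10 s9-0->s11 s9-1->s12 s10-0->s13 s10-1->s14 s11-0->s7 s11-1->s8 s12-0->s9 s12-1->s10 s13-0->s11 s13-1->s12 s14-0->s13 s14-1->s14

Because acceptance depends on a position counted from the end, the machine has to buffer the most recent 3 symbols. Make each state the string of the last up-to-3 symbols read; on input `x` shift the window left and append `x`. Accept when the buffered window has length 3 and begins with `0`.
A 15-state machine:
          0    1  
>  s0     s1   s2 
   s1     s3   s4 
   s2     s5   s6 
   s3     s7   s8 
   s4     s9  s10 
   s5    s11  s12 
   s6    s13  s14 
 * s7     s7   s8 
 * s8     s9  s10 
 * s9    s11  s12 
 * s10   s13  s14 
   s11    s7   s8 
   s12    s9  s10 
   s13   s11  s12 
   s14   s13  s14 
(> = start, * = accepting)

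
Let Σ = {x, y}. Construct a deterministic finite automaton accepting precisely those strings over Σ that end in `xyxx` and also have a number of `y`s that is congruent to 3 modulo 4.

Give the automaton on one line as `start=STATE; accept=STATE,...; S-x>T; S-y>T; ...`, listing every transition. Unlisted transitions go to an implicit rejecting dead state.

Handle the two conditions separately and then intersect. One (5 states) tracks how much of the suffix `xyxx` has currently been matched; the other (4 states) tracks the count of `y`s modulo 4. Each combined state is a pair, one component from each; accept when both components accept.
20 states suffice.
          x    y  
>  q0     q1   q2 
   q1     q1   q3 
   q2     q4   q5 
   q3     q6   q5 
   q4     q4   q7 
   q5     q8   q9 
   q6    q10   q7 
   q7    q11   q9 
   q8     q8  q12 
   q9    q13   q0 
   q10    q4   q7 
   q11   q14  q12 
   q12   q15   q0 
   q13   q13  q16 
   q14    q8  q12 
   q15   q17  q16 
   q16   q18   q2 
 * q17   q13  q16 
   q18   q19   q3 
   q19    q1   q3 
(> = start, * = accepting)

start=q0; accept=q17; q0-x>q1; q0-y>q2; q1-x>q1; q1-y>q3; q2-x>q4; q2-y>q5; q3-x>q6; q3-y>q5; q4-x>q4; q4-y>q7; q5-x>q8; q5-y>q9; q6-x>q10; q6-y>q7; q7-x>q11; q7-y>q9; q8-x>q8; q8-y>q12; q9-x>q13; q9-y>q0; q10-x>q4; q10-y>q7; q11-x>q14; q11-y>q12; q12-x>q15; q12-y>q0; q13-x>q13; q13-y>q16; q14-x>q8; q14-y>q12; q15-x>q17; q15-y>q16; q16-x>q18; q16-y>q2; q17-x>q13; q17-y>q16; q18-x>q19; q18-y>q3; q19-x>q1; q19-y>q3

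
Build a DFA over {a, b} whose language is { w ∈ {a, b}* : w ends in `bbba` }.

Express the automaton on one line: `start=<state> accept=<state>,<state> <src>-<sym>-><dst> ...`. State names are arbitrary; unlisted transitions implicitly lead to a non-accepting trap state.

start=q0 accept=q4 q0-a->q0 q0-b->q1 q1-a->q0 q1-b->q2 q2-a->q0 q2-b->q3 q3-a->q4 q3-b->q3 q4-a->q0 q4-b->q1

Remember how much of `bbba` the current input suffix matches. State q0 means no match yet; q1 means the last symbol is `b`; q2 means the last 2 symbols are `bb`; q3 means the last 3 symbols are `bbb`; q4 means the last 4 symbols are `bbba`. Only q4 accepts. On a mismatch, fall back to the longest proper suffix that is still a prefix of `bbba`.
        a   b  
>  q0   q0  q1 
   q1   q0  q2 
   q2   q0  q3 
   q3   q4  q3 
 * q4   q0  q1 
(> = start, * = accepting)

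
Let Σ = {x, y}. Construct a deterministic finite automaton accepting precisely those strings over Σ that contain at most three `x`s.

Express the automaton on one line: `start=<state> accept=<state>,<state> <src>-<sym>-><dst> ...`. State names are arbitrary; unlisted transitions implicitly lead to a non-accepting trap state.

Count `x`s, saturating at 4: states q0 through q3 mean 0 through 3 `x`s seen; q4 means more than 3. Each `x` increments (capped at q4); other symbols loop. Accept from {q0, q1, q2, q3}.
With 5 states:
        x   y  
>* q0   q1  q0 
 * q1   q2  q1 
 * q2   q3  q2 
 * q3   q4  q3 
   q4   q4  q4 
(> = start, * = accepting)

start=q0 accept=q0,q1,q2,q3 q0-x->q1 q0-y->q0 q1-x->q2 q1-y->q1 q2-x->q3 q2-y->q2 q3-x->q4 q3-y->q3 q4-x->q4 q4-y->q4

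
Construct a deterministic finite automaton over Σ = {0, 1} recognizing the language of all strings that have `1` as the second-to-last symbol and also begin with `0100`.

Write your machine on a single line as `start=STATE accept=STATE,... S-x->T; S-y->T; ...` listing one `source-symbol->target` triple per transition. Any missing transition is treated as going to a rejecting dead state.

start=q0; accept=q7,q8; q0-0->q1; q0-1->q2; q1-0->q2; q1-1->q3; q2-0->q2; q2-1->q2; q3-0->q4; q3-1->q2; q4-0->q5; q4-1->q2; q5-0->q5; q5-1->q6; q6-0->q7; q6-1->q8; q7-0->q5; q7-1->q6; q8-0->q7; q8-1->q8

Build one automaton per condition and run them in lockstep. The first has 7 states tracking the last 2 symbols read; the second has 6 states tracking whether the input so far still matches the prefix `0100`. A product state is a pair (one from each), accepting exactly when both do. Minimizing collapses redundant product states.
        0   1  
>  q0   q1  q2 
   q1   q2  q3 
   q2   q2  q2 
   q3   q4  q2 
   q4   q5  q2 
   q5   q5  q6 
   q6   q7  q8 
 * q7   q5  q6 
 * q8   q7  q8 
(> = start, * = accepting)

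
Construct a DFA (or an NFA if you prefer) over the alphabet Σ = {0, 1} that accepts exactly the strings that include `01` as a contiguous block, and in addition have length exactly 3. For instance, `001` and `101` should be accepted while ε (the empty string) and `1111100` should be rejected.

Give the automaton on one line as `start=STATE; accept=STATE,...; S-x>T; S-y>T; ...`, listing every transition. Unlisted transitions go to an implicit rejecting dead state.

start=S0; accept=S7; S0-0>S1; S0-1>S2; S1-0>S3; S1-1>S4; S2-0>S3; S2-1>S5; S3-0>S6; S3-1>S7; S4-0>S7; S4-1>S7; S5-0>S6; S5-1>S8; S6-0>S9; S6-1>S10; S7-0>S10; S7-1>S10; S8-0>S9; S8-1>S11; S9-0>S9; S9-1>S10; S10-0>S10; S10-1>S10; S11-0>S9; S11-1>S11

Run two small machines in parallel and take their product. The first has 3 states tracking whether and how much of `01` has been seen; the second has 5 states tracking the input length, saturating at 4. A product state is a pair (one from each), accepting exactly when both do.
A 12-state machine:
          0    1  
>  S0     S1   S2 
   S1     S3   S4 
   S2     S3   S5 
   S3     S6   S7 
   S4     S7   S7 
   S5     S6   S8 
   S6     S9  S10 
 * S7    S10  S10 
   S8     S9  S11 
   S9     S9  S10 
   S10   S10  S10 
   S11    S9  S11 
(> = start, * = accepting)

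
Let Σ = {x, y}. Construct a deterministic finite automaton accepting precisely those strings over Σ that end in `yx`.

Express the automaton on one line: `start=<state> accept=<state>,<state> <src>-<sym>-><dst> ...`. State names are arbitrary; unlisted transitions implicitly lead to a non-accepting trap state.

start=q0 accept=q2 q0-x->q0 q0-y->q1 q1-x->q2 q1-y->q1 q2-x->q0 q2-y->q1

Remember how much of `yx` the current input suffix matches. State q0 means no match yet; q1 means the last symbol is `y`; q2 means the last 2 symbols are `yx`. Only q2 accepts. On a mismatch, fall back to the longest proper suffix that is still a prefix of `yx`.
        x   y  
>  q0   q0  q1 
   q1   q2  q1 
 * q2   q0  q1 
(> = start, * = accepting)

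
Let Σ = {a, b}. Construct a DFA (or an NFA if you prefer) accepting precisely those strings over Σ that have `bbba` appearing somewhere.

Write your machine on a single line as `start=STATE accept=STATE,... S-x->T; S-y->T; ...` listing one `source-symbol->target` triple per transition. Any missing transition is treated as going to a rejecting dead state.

States s0..s3 record the length of the longest prefix of `bbba` that matches the current input suffix. Reaching s4 means `bbba` has been seen, and we stay there forever. Accept from s4.
A 5-state machine:
        a   b  
>  s0   s0  s1 
   s1   s0  s2 
   s2   s0  s3 
   s3   s4  s3 
 * s4   s4  s4 
(> = start, * = accepting)

start=s0; accept=s4; s0-a->s0; s0-b->s1; s1-a->s0; s1-b->s2; s2-a->s0; s2-b->s3; s3-a->s4; s3-b->s3; s4-a->s4; s4-b->s4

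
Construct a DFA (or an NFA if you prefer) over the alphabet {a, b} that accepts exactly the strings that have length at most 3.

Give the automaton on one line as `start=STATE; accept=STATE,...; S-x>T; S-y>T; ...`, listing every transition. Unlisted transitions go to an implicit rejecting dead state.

start=q0; accept=q0,q1,q2,q3; q0-a>q1; q0-b>q1; q1-a>q2; q1-b>q2; q2-a>q3; q2-b>q3; q3-a>q4; q3-b>q4; q4-a>q4; q4-b>q4

Count input length up to 4: every symbol moves from q0 toward q4, which means 'more than 3' and absorbs. Accept from {q0, q1, q2, q3}.
5 states suffice.
        a   b  
>* q0   q1  q1 
 * q1   q2  q2 
 * q2   q3  q3 
 * q3   q4  q4 
   q4   q4  q4 
(> = start, * = accepting)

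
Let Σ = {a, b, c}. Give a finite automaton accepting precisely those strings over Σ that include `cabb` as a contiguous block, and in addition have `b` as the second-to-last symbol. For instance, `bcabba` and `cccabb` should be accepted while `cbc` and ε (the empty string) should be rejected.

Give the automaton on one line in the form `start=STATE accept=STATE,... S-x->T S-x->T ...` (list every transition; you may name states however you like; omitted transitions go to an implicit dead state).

start=q0 accept=q4,q5 q0-a->q0 q0-b->q0 q0-c->q1 q1-a->q2 q1-b->q0 q1-c->q1 q2-a->q0 q2-b->q3 q2-c->q1 q3-a->q0 q3-b->q4 q3-c->q1 q4-a->q5 q4-b->q4 q4-c->q5 q5-a->q6 q5-b->q7 q5-c->q6 q6-a->q6 q6-b->q7 q6-c->q6 q7-a->q5 q7-b->q4 q7-c->q5

Build one automaton per condition and run them in lockstep. One (5 states) tracks whether and how much of `cabb` has been seen; the other (13 states) tracks the last 2 symbols read. Each combined state is a pair, one component from each; accept when both components accept. After merging equivalent states the machine shrinks.
        a   b   c  
>  q0   q0  q0  q1 
   q1   q2  q0  q1 
   q2   q0  q3  q1 
   q3   q0  q4  q1 
 * q4   q5  q4  q5 
 * q5   q6  q7  q6 
   q6   q6  q7  q6 
   q7   q5  q4  q5 
(> = start, * = accepting)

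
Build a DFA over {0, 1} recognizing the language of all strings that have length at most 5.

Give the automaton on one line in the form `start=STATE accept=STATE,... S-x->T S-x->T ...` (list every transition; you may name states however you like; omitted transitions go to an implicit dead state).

start=S0 accept=S0,S1,S2,S3,S4,S5 S0-0->S1 S0-1->S1 S1-0->S2 S1-1->S2 S2-0->S3 S2-1->S3 S3-0->S4 S3-1->S4 S4-0->S5 S4-1->S5 S5-0->S6 S5-1->S6 S6-0->S6 S6-1->S6

We only need to distinguish lengths 0, 1, …, 5, and '>5'. Chain S0 → S1 → S2 → S3 → S4 → S5 → S6 on every symbol, with S6 looping. Accepting states: {S0, S1, S2, S3, S4, S5}.
        0   1  
>* S0   S1  S1 
 * S1   S2  S2 
 * S2   S3  S3 
 * S3   S4  S4 
 * S4   S5  S5 
 * S5   S6  S6 
   S6   S6  S6 
(> = start, * = accepting)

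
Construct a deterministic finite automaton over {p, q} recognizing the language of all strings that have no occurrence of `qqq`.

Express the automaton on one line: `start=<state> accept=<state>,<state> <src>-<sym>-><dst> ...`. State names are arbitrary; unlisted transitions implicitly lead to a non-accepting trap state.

start=s0 accept=s0,s1,s2 s0-p->s0 s0-q->s1 s1-p->s0 s1-q->s2 s2-p->s0 s2-q->s3 s3-p->s3 s3-q->s3

Track partial matches of the forbidden pattern `qqq`. State s3 is a dead state reached once `qqq` has occurred; every other state accepts. s0 means no part of `qqq` is currently matched.
4 states suffice.
        p   q  
>* s0   s0  s1 
 * s1   s0  s2 
 * s2   s0  s3 
   s3   s3  s3 
(> = start, * = accepting)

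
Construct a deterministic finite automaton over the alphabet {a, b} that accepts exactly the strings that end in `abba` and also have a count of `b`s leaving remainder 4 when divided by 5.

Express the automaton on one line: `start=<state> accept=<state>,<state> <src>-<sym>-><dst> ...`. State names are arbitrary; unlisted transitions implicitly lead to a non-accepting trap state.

start=s0 accept=s8 s0-a->s0 s0-b->s1 s1-a->s1 s1-b->s2 s2-a->s3 s2-b->s4 s3-a->s3 s3-b->s5 s4-a->s4 s4-b->s6 s5-a->s4 s5-b->s7 s6-a->s6 s6-b->s0 s7-a->s8 s7-b->s0 s8-a->s6 s8-b->s0

Handle the two conditions separately and then intersect. One (5 states) tracks how much of the suffix `abba` has currently been matched; the other (5 states) tracks the count of `b`s modulo 5. Each combined state is a pair, one component from each; accept when both components accept. After merging equivalent states the machine shrinks.
With 9 states:
        a   b  
>  s0   s0  s1 
   s1   s1  s2 
   s2   s3  s4 
   s3   s3  s5 
   s4   s4  s6 
   s5   s4  s7 
   s6   s6  s0 
   s7   s8  s0 
 * s8   s6  s0 
(> = start, * = accepting)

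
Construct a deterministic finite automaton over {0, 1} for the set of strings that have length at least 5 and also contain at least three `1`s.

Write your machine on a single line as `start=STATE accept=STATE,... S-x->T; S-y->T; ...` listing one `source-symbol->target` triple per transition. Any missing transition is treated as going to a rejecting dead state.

start=q0; accept=q11; q0-0->q1; q0-1->q2; q1-0->q3; q1-1->q4; q2-0->q4; q2-1->q5; q3-0->q3; q3-1->q6; q4-0->q6; q4-1->q7; q5-0->q7; q5-1->q8; q6-0->q6; q6-1->q9; q7-0->q9; q7-1->q10; q8-0->q10; q8-1->q10; q9-0->q9; q9-1->q11; q10-0->q11; q10-1->q11; q11-0->q11; q11-1->q11

Build one automaton per condition and run them in lockstep. The first has 7 states tracking the input length, saturating at 6; the second has 5 states tracking the count of `1`s, saturating at 4. A product state is a pair (one from each), accepting exactly when both do. After merging equivalent states the machine shrinks.
          0    1  
>  q0     q1   q2 
   q1     q3   q4 
   q2     q4   q5 
   q3     q3   q6 
   q4     q6   q7 
   q5     q7   q8 
   q6     q6   q9 
   q7     q9  q10 
   q8    q10  q10 
   q9     q9  q11 
   q10   q11  q11 
 * q11   q11  q11 
(> = start, * = accepting)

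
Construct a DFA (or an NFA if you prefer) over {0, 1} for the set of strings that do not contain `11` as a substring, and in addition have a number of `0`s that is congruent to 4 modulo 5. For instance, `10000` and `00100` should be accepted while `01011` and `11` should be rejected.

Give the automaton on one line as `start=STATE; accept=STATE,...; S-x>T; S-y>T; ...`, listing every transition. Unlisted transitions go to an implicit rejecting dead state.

start=q0; accept=q8,q10; q0-0>q1; q0-1>q2; q1-0>q3; q1-1>q4; q2-0>q1; q2-1>q5; q3-0>q6; q3-1>q7; q4-0>q3; q4-1>q5; q5-0>q5; q5-1>q5; q6-0>q8; q6-1>q9; q7-0>q6; q7-1>q5; q8-0>q0; q8-1>q10; q9-0>q8; q9-1>q5; q10-0>q0; q10-1>q5

Run two small machines in parallel and take their product. One (3 states) tracks partial matches of the forbidden pattern `11`; the other (5 states) tracks the count of `0`s modulo 5. Each combined state is a pair, one component from each; accept when both components accept. Equivalent product states are then merged.
An 11-state machine:
          0    1  
>  q0     q1   q2 
   q1     q3   q4 
   q2     q1   q5 
   q3     q6   q7 
   q4     q3   q5 
   q5     q5   q5 
   q6     q8   q9 
   q7     q6   q5 
 * q8     q0  q10 
   q9     q8   q5 
 * q10    q0   q5 
(> = start, * = accepting)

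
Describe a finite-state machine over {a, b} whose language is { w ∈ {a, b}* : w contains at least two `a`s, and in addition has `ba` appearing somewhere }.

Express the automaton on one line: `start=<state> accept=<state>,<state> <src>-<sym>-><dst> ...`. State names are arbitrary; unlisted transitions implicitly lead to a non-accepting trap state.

Handle the two conditions separately and then intersect. One (4 states) tracks the count of `a`s, saturating at 3; the other (3 states) tracks whether and how much of `ba` has been seen. Each combined state is a pair, one component from each; accept when both components accept. Equivalent product states are then merged.
A 5-state machine:
        a   b  
>  S0   S1  S2 
   S1   S1  S3 
   S2   S3  S2 
   S3   S4  S3 
 * S4   S4  S4 
(> = start, * = accepting)

start=S0 accept=S4 S0-a->S1 S0-b->S2 S1-a->S1 S1-b->S3 S2-a->S3 S2-b->S2 S3-a->S4 S3-b->S3 S4-a->S4 S4-b->S4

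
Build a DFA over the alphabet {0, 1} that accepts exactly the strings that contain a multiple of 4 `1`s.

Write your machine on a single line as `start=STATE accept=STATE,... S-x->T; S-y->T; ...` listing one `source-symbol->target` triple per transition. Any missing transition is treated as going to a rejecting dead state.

Keep the running count of `1`s modulo 4: each `1` advances along the cycle q0 → q1 → q2 → q3 → q0 while other symbols loop. Accept at q0.
A 4-state machine:
        0   1  
>* q0   q0  q1 
   q1   q1  q2 
   q2   q2  q3 
   q3   q3  q0 
(> = start, * = accepting)

start=q0; accept=q0; q0-0->q0; q0-1->q1; q1-0->q1; q1-1->q2; q2-0->q2; q2-1->q3; q3-0->q3; q3-1->q0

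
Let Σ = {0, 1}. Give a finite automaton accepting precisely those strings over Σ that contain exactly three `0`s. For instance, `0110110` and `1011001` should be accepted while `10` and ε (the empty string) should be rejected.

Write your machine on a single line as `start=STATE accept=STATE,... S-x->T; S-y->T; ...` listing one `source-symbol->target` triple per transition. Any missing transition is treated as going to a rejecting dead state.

start=A; accept=D; A-0->B; A-1->A; B-0->C; B-1->B; C-0->D; C-1->C; D-0->E; D-1->D; E-0->E; E-1->E

Count `0`s, saturating at 4: states A through D mean 0 through 3 `0`s seen; E means more than 3. Each `0` increments (capped at E); other symbols loop. Accept from {D}.
With 5 states:
       0  1 
>  A   B  A 
   B   C  B 
   C   D  C 
 * D   E  D 
   E   E  E 
(> = start, * = accepting)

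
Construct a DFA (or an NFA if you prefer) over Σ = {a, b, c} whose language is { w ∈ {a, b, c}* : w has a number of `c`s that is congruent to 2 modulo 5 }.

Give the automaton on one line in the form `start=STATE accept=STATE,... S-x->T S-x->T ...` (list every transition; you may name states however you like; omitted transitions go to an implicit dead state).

The only thing that matters is how many `c`s have appeared, reduced mod 5. Use one state per residue: s0 for 0, …, s4 for 4. Reading `c` moves to the next residue; anything else stays put. s2 is accepting.
A 5-state machine:
        a   b   c  
>  s0   s0  s0  s1 
   s1   s1  s1  s2 
 * s2   s2  s2  s3 
   s3   s3  s3  s4 
   s4   s4  s4  s0 
(> = start, * = accepting)

start=s0 accept=s2 s0-a->s0 s0-b->s0 s0-c->s1 s1-a->s1 s1-b->s1 s1-c->s2 s2-a->s2 s2-b->s2 s2-c->s3 s3-a->s3 s3-b->s3 s3-c->s4 s4-a->s4 s4-b->s4 s4-c->s0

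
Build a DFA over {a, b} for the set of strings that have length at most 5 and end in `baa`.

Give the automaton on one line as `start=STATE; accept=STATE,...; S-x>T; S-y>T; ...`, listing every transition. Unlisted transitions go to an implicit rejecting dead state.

start=S0; accept=S9; S0-a>S1; S0-b>S2; S1-a>S3; S1-b>S4; S2-a>S5; S2-b>S4; S3-a>S6; S3-b>S7; S4-a>S8; S4-b>S7; S5-a>S9; S5-b>S7; S6-a>S6; S6-b>S6; S7-a>S8; S7-b>S6; S8-a>S9; S8-b>S6; S9-a>S6; S9-b>S6

Run two small machines in parallel and take their product. The first has 7 states tracking the input length, saturating at 6; the second has 4 states tracking how much of the suffix `baa` has currently been matched. A product state is a pair (one from each), accepting exactly when both do. Minimizing collapses redundant product states.
        a   b  
>  S0   S1  S2 
   S1   S3  S4 
   S2   S5  S4 
   S3   S6  S7 
   S4   S8  S7 
   S5   S9  S7 
   S6   S6  S6 
   S7   S8  S6 
   S8   S9  S6 
 * S9   S6  S6 
(> = start, * = accepting)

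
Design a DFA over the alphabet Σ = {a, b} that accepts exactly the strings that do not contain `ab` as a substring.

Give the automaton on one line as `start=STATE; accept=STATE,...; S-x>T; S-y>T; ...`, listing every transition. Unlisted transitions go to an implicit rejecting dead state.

This is the complement of 'contains `ab`'. Use the same substring-matching states — q0 through q2 holding how much of `ab` has just been matched — but flip the accepting set: everything except the trap q2 accepts.
        a   b  
>* q0   q1  q0 
 * q1   q1  q2 
   q2   q2  q2 
(> = start, * = accepting)

start=q0; accept=q0,q1; q0-a>q1; q0-b>q0; q1-a>q1; q1-b>q2; q2-a>q2; q2-b>q2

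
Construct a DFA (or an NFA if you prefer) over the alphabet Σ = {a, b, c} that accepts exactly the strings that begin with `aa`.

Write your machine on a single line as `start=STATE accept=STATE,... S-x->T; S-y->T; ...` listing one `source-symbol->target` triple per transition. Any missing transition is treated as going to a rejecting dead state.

start=s0; accept=s2; s0-a->s1; s0-b->s3; s0-c->s3; s1-a->s2; s1-b->s3; s1-c->s3; s2-a->s2; s2-b->s2; s2-c->s2; s3-a->s3; s3-b->s3; s3-c->s3

Check the first 2 symbols one by one: s0 through s1 record how many have matched `aa` so far; any wrong symbol goes to the dead state s3. After all 2 match we enter the accepting sink s2.
        a   b   c  
>  s0   s1  s3  s3 
   s1   s2  s3  s3 
 * s2   s2  s2  s2 
   s3   s3  s3  s3 
(> = start, * = accepting)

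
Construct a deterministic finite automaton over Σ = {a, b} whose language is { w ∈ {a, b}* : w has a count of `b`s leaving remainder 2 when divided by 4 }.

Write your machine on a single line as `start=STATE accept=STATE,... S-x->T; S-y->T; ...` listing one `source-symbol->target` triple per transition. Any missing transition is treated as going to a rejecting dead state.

start=s0; accept=s2; s0-a->s0; s0-b->s1; s1-a->s1; s1-b->s2; s2-a->s2; s2-b->s3; s3-a->s3; s3-b->s0

The only thing that matters is how many `b`s have appeared, reduced mod 4. Use one state per residue: s0 for 0, …, s3 for 3. Reading `b` moves to the next residue; anything else stays put. s2 is accepting.
With 4 states:
        a   b  
>  s0   s0  s1 
   s1   s1  s2 
 * s2   s2  s3 
   s3   s3  s0 
(> = start, * = accepting)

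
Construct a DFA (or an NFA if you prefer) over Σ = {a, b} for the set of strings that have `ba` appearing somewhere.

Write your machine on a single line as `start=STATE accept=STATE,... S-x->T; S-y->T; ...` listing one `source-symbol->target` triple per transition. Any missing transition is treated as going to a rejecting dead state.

start=q0; accept=q2; q0-a->q0; q0-b->q1; q1-a->q2; q1-b->q1; q2-a->q2; q2-b->q2

States q0..q1 record the length of the longest prefix of `ba` that matches the current input suffix. Reaching q2 means `ba` has been seen, and we stay there forever. Accept from q2.
        a   b  
>  q0   q0  q1 
   q1   q2  q1 
 * q2   q2  q2 
(> = start, * = accepting)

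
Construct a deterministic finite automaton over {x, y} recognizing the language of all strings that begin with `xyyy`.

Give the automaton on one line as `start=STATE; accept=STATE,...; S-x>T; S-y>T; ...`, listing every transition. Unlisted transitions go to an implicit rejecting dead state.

start=q0; accept=q4; q0-x>q1; q0-y>q5; q1-x>q5; q1-y>q2; q2-x>q5; q2-y>q3; q3-x>q5; q3-y>q4; q4-x>q4; q4-y>q4; q5-x>q5; q5-y>q5

Walk along `xyyy` while the input agrees: from q0 take `x` to q1, and so on. Any deviation drops to the rejecting sink q5. Once q4 is reached the prefix is confirmed and every continuation is accepted.
A 6-state machine:
        x   y  
>  q0   q1  q5 
   q1   q5  q2 
   q2   q5  q3 
   q3   q5  q4 
 * q4   q4  q4 
   q5   q5  q5 
(> = start, * = accepting)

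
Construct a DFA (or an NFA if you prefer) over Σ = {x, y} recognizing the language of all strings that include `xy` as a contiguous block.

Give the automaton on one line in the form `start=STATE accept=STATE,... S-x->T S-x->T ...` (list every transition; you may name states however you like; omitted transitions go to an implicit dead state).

Track how much of `xy` has been matched so far: state q0 is no progress, q2 is the absorbing accept state reached once `xy` has occurred. Intermediate states record partial matches; on a mismatch, fall back to the longest reusable overlap.
3 states suffice.
        x   y  
>  q0   q1  q0 
   q1   q1  q2 
 * q2   q2  q2 
(> = start, * = accepting)

start=q0 accept=q2 q0-x->q1 q0-y->q0 q1-x->q1 q1-y->q2 q2-x->q2 q2-y->q2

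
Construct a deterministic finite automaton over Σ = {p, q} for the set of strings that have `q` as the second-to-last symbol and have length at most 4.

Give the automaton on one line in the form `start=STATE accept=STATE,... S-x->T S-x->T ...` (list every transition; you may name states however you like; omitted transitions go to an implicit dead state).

start=s0 accept=s5,s6,s9,s10 s0-p->s1 s0-q->s2 s1-p->s3 s1-q->s4 s2-p->s5 s2-q->s6 s3-p->s7 s3-q->s8 s4-p->s9 s4-q->s10 s5-p->s7 s5-q->s8 s6-p->s9 s6-q->s10 s7-p->s7 s7-q->s7 s8-p->s9 s8-q->s9 s9-p->s7 s9-q->s7 s10-p->s9 s10-q->s9

Handle the two conditions separately and then intersect. The first has 7 states tracking the last 2 symbols read; the second has 6 states tracking the input length, saturating at 5. A product state is a pair (one from each), accepting exactly when both do. After merging equivalent states the machine shrinks.
11 states suffice.
          p    q  
>  s0     s1   s2 
   s1     s3   s4 
   s2     s5   s6 
   s3     s7   s8 
   s4     s9  s10 
 * s5     s7   s8 
 * s6     s9  s10 
   s7     s7   s7 
   s8     s9   s9 
 * s9     s7   s7 
 * s10    s9   s9 
(> = start, * = accepting)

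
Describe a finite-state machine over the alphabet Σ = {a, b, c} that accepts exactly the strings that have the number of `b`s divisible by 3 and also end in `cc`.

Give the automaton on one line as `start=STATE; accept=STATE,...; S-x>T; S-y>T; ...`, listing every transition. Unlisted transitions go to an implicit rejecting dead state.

start=q0; accept=q4; q0-a>q0; q0-b>q1; q0-c>q2; q1-a>q1; q1-b>q3; q1-c>q1; q2-a>q0; q2-b>q1; q2-c>q4; q3-a>q3; q3-b>q0; q3-c>q3; q4-a>q0; q4-b>q1; q4-c>q4

Run two small machines in parallel and take their product. One (3 states) tracks the count of `b`s modulo 3; the other (3 states) tracks how much of the suffix `cc` has currently been matched. Each combined state is a pair, one component from each; accept when both components accept. Equivalent product states are then merged.
A 5-state machine:
        a   b   c  
>  q0   q0  q1  q2 
   q1   q1  q3  q1 
   q2   q0  q1  q4 
   q3   q3  q0  q3 
 * q4   q0  q1  q4 
(> = start, * = accepting)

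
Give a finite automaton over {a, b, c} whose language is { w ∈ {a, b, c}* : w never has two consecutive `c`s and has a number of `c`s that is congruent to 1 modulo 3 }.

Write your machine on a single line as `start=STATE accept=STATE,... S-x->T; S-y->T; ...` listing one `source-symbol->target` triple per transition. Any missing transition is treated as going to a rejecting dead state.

start=q0; accept=q1,q2; q0-a->q0; q0-b->q0; q0-c->q1; q1-a->q2; q1-b->q2; q1-c->q3; q2-a->q2; q2-b->q2; q2-c->q4; q3-a->q3; q3-b->q3; q3-c->q3; q4-a->q5; q4-b->q5; q4-c->q3; q5-a->q5; q5-b->q5; q5-c->q6; q6-a->q0; q6-b->q0; q6-c->q3

Handle the two conditions separately and then intersect. One (3 states) tracks partial matches of the forbidden pattern `cc`; the other (3 states) tracks the count of `c`s modulo 3. Each combined state is a pair, one component from each; accept when both components accept. Minimizing collapses redundant product states.
        a   b   c  
>  q0   q0  q0  q1 
 * q1   q2  q2  q3 
 * q2   q2  q2  q4 
   q3   q3  q3  q3 
   q4   q5  q5  q3 
   q5   q5  q5  q6 
   q6   q0  q0  q3 
(> = start, * = accepting)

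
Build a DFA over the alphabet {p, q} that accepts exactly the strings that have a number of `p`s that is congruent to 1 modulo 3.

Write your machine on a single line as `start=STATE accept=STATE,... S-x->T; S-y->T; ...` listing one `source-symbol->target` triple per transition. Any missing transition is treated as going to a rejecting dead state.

Keep the running count of `p`s modulo 3: each `p` advances along the cycle S0 → S1 → S2 → S0 while other symbols loop. Accept at S1.
        p   q  
>  S0   S1  S0 
 * S1   S2  S1 
   S2   S0  S2 
(> = start, * = accepting)

start=S0; accept=S1; S0-p->S1; S0-q->S0; S1-p->S2; S1-q->S1; S2-p->S0; S2-q->S2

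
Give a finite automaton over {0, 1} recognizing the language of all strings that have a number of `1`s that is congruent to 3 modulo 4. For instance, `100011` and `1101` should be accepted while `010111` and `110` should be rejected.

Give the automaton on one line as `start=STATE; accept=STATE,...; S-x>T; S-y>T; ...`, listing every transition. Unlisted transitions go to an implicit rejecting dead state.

Keep the running count of `1`s modulo 4: each `1` advances along the cycle q0 → q1 → q2 → q3 → q0 while other symbols loop. Accept at q3.
A 4-state machine:
        0   1  
>  q0   q0  q1 
   q1   q1  q2 
   q2   q2  q3 
 * q3   q3  q0 
(> = start, * = accepting)

start=q0; accept=q3; q0-0>q0; q0-1>q1; q1-0>q1; q1-1>q2; q2-0>q2; q2-1>q3; q3-0>q3; q3-1>q0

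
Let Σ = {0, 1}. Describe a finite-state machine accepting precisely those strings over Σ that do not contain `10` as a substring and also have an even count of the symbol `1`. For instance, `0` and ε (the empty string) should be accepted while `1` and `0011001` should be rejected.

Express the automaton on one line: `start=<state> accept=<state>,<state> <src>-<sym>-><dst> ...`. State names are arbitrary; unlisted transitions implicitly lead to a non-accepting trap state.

Build one automaton per condition and run them in lockstep. One (3 states) tracks partial matches of the forbidden pattern `10`; the other (2 states) tracks the count of `1`s modulo 2. Each combined state is a pair, one component from each; accept when both components accept.
5 states suffice.
       0  1 
>* A   A  B 
   B   C  D 
   C   C  E 
 * D   E  B 
   E   E  C 
(> = start, * = accepting)

start=A accept=A,D A-0->A A-1->B B-0->C B-1->D C-0->C C-1->E D-0->E D-1->B E-0->E E-1->C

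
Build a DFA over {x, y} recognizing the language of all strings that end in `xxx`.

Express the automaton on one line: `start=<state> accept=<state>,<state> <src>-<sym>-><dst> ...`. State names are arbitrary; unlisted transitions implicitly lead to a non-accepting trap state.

start=A accept=D A-x->B A-y->A B-x->C B-y->A C-x->D C-y->A D-x->D D-y->A

Let each state record the length of the longest suffix of the input read so far that is also a prefix of `xxx`. B means the last symbol is `x`; C means the last 2 symbols are `xx`; D means the last 3 symbols are `xxx`. Accept only at D, where the string currently ends in `xxx`.
A 4-state machine:
       x  y 
>  A   B  A 
   B   C  A 
   C   D  A 
 * D   D  A 
(> = start, * = accepting)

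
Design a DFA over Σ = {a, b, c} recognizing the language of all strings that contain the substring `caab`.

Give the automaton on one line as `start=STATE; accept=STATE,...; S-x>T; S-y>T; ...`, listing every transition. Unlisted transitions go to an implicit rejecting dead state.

start=s0; accept=s4; s0-a>s0; s0-b>s0; s0-c>s1; s1-a>s2; s1-b>s0; s1-c>s1; s2-a>s3; s2-b>s0; s2-c>s1; s3-a>s0; s3-b>s4; s3-c>s1; s4-a>s4; s4-b>s4; s4-c>s4

Track how much of `caab` has been matched so far: state s0 is no progress, s4 is the absorbing accept state reached once `caab` has occurred. Intermediate states record partial matches; on a mismatch, fall back to the longest reusable overlap.
        a   b   c  
>  s0   s0  s0  s1 
   s1   s2  s0  s1 
   s2   s3  s0  s1 
   s3   s0  s4  s1 
 * s4   s4  s4  s4 
(> = start, * = accepting)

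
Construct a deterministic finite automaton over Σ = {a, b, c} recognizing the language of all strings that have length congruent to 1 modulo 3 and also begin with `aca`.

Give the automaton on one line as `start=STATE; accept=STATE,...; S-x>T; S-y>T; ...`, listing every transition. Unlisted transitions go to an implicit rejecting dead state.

start=q0; accept=q5; q0-a>q1; q0-b>q2; q0-c>q2; q1-a>q2; q1-b>q2; q1-c>q3; q2-a>q2; q2-b>q2; q2-c>q2; q3-a>q4; q3-b>q2; q3-c>q2; q4-a>q5; q4-b>q5; q4-c>q5; q5-a>q6; q5-b>q6; q5-c>q6; q6-a>q4; q6-b>q4; q6-c>q4

Build one automaton per condition and run them in lockstep. The first has 3 states tracking the input length modulo 3; the second has 5 states tracking whether the input so far still matches the prefix `aca`. A product state is a pair (one from each), accepting exactly when both do. Minimizing collapses redundant product states.
7 states suffice.
        a   b   c  
>  q0   q1  q2  q2 
   q1   q2  q2  q3 
   q2   q2  q2  q2 
   q3   q4  q2  q2 
   q4   q5  q5  q5 
 * q5   q6  q6  q6 
   q6   q4  q4  q4 
(> = start, * = accepting)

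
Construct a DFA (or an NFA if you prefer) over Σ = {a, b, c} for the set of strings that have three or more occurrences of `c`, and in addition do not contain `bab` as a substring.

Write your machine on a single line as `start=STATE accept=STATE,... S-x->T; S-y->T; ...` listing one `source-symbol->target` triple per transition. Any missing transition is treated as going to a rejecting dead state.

start=q0; accept=q9,q11,q12; q0-a->q0; q0-b->q1; q0-c->q2; q1-a->q3; q1-b->q1; q1-c->q2; q2-a->q2; q2-b->q4; q2-c->q5; q3-a->q0; q3-b->q6; q3-c->q2; q4-a->q7; q4-b->q4; q4-c->q5; q5-a->q5; q5-b->q8; q5-c->q9; q6-a->q6; q6-b->q6; q6-c->q6; q7-a->q2; q7-b->q6; q7-c->q5; q8-a->q10; q8-b->q8; q8-c->q9; q9-a->q9; q9-b->q11; q9-c->q9; q10-a->q5; q10-b->q6; q10-c->q9; q11-a->q12; q11-b->q11; q11-c->q9; q12-a->q9; q12-b->q6; q12-c->q9

Build one automaton per condition and run them in lockstep. The first has 5 states tracking the count of `c`s, saturating at 4; the second has 4 states tracking partial matches of the forbidden pattern `bab`. A product state is a pair (one from each), accepting exactly when both do. Minimizing collapses redundant product states.
          a    b    c  
>  q0     q0   q1   q2 
   q1     q3   q1   q2 
   q2     q2   q4   q5 
   q3     q0   q6   q2 
   q4     q7   q4   q5 
   q5     q5   q8   q9 
   q6     q6   q6   q6 
   q7     q2   q6   q5 
   q8    q10   q8   q9 
 * q9     q9  q11   q9 
   q10    q5   q6   q9 
 * q11   q12  q11   q9 
 * q12    q9   q6   q9 
(> = start, * = accepting)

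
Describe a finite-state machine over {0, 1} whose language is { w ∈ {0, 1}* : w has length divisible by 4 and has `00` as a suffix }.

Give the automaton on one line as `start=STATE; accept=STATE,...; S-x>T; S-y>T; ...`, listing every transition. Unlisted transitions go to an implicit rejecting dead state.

Handle the two conditions separately and then intersect. The first has 4 states tracking the input length modulo 4; the second has 3 states tracking how much of the suffix `00` has currently been matched. A product state is a pair (one from each), accepting exactly when both do. After merging equivalent states the machine shrinks.
With 6 states:
        0   1  
>  q0   q1  q1 
   q1   q2  q2 
   q2   q3  q4 
   q3   q5  q0 
   q4   q0  q0 
 * q5   q1  q1 
(> = start, * = accepting)

start=q0; accept=q5; q0-0>q1; q0-1>q1; q1-0>q2; q1-1>q2; q2-0>q3; q2-1>q4; q3-0>q5; q3-1>q0; q4-0>q0; q4-1>q0; q5-0>q1; q5-1>q1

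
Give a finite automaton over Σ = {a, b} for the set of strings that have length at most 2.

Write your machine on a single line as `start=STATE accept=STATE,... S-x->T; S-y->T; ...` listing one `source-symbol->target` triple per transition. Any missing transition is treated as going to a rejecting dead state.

start=s0; accept=s0,s1,s2; s0-a->s1; s0-b->s1; s1-a->s2; s1-b->s2; s2-a->s3; s2-b->s3; s3-a->s3; s3-b->s3

Count input length up to 3: every symbol moves from s0 toward s3, which means 'more than 2' and absorbs. Accept from {s0, s1, s2}.
        a   b  
>* s0   s1  s1 
 * s1   s2  s2 
 * s2   s3  s3 
   s3   s3  s3 
(> = start, * = accepting)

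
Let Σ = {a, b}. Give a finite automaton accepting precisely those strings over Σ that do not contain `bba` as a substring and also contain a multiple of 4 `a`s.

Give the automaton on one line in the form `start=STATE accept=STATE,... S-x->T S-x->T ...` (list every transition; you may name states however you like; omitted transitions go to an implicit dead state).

start=S0 accept=S0,S2,S5 S0-a->S1 S0-b->S2 S1-a->S3 S1-b->S4 S2-a->S1 S2-b->S5 S3-a->S6 S3-b->S7 S4-a->S3 S4-b->S8 S5-a->S8 S5-b->S5 S6-a->S0 S6-b->S9 S7-a->S6 S7-b->S8 S8-a->S8 S8-b->S8 S9-a->S0 S9-b->S8

Build one automaton per condition and run them in lockstep. One (4 states) tracks partial matches of the forbidden pattern `bba`; the other (4 states) tracks the count of `a`s modulo 4. Each combined state is a pair, one component from each; accept when both components accept. Minimizing collapses redundant product states.
        a   b  
>* S0   S1  S2 
   S1   S3  S4 
 * S2   S1  S5 
   S3   S6  S7 
   S4   S3  S8 
 * S5   S8  S5 
   S6   S0  S9 
   S7   S6  S8 
   S8   S8  S8 
   S9   S0  S8 
(> = start, * = accepting)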